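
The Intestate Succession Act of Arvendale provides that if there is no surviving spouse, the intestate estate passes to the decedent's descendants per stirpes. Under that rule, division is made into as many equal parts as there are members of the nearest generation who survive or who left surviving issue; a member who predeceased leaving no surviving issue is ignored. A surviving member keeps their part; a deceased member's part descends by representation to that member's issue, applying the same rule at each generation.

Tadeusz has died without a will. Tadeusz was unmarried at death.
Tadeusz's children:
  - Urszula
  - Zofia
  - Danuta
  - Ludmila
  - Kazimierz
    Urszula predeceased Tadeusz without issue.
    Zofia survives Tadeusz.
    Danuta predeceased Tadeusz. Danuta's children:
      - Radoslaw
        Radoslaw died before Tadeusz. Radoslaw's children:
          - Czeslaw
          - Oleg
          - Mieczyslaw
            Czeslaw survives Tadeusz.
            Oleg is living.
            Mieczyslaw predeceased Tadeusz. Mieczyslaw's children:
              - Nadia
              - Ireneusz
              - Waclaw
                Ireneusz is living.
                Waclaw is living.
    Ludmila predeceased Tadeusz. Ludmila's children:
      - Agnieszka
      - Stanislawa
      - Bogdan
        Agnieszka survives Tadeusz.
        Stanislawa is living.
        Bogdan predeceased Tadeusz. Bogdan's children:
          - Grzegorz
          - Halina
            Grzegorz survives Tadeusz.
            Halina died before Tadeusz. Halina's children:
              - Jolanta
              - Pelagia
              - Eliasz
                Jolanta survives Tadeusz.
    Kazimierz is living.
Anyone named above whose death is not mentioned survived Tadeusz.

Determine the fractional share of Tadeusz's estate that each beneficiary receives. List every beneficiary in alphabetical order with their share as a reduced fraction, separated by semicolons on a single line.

Agnieszka 1/12; Czeslaw 1/12; Eliasz 1/72; Grzegorz 1/24; Ireneusz 1/36; Jolanta 1/72; Kazimierz 1/4; Nadia 1/36; Oleg 1/12; Pelagia 1/72; Stanislawa 1/12; Waclaw 1/36; Zofia 1/4

There is no surviving spouse, so the entire estate passes to Tadeusz's descendants per stirpes.
Urszula left no surviving issue, so that branch lapses and is disregarded.
The estate is divided into 4 equal shares of 1/4 among Zofia, Danuta, Ludmila, Kazimierz.
Zofia is living and takes 1/4.
Danuta predeceased; the 1/4 allotted to Danuta's branch passes to Danuta's issue by representation.
Radoslaw's line is the sole branch at this level, so the full 1/4 passes to Radoslaw's issue by representation.
The 1/4 is divided into 3 equal shares of 1/12 among Czeslaw, Oleg, Mieczyslaw.
Czeslaw is living and takes 1/12.
Oleg is living and takes 1/12.
Mieczyslaw predeceased; the 1/12 allotted to Mieczyslaw's branch passes to Mieczyslaw's issue by representation.
The 1/12 is divided into 3 equal shares of 1/36 among Nadia, Ireneusz, Waclaw.
Nadia is living and takes 1/36.
Ireneusz is living and takes 1/36.
Waclaw is living and takes 1/36.
Ludmila predeceased; the 1/4 allotted to Ludmila's branch passes to Ludmila's issue by representation.
The 1/4 is divided into 3 equal shares of 1/12 among Agnieszka, Stanislawa, Bogdan.
Agnieszka is living and takes 1/12.
Stanislawa is living and takes 1/12.
Bogdan predeceased; the 1/12 allotted to Bogdan's branch passes to Bogdan's issue by representation.
The 1/12 is divided into 2 equal shares of 1/24 among Grzegorz, Halina.
Grzegorz is living and takes 1/24.
Halina predeceased; the 1/24 allotted to Halina's branch passes to Halina's issue by representation.
The 1/24 is divided into 3 equal shares of 1/72 among Jolanta, Pelagia, Eliasz.
Jolanta is living and takes 1/72.
Pelagia is living and takes 1/72.
Eliasz is living and takes 1/72.
Kazimierz is living and takes 1/4.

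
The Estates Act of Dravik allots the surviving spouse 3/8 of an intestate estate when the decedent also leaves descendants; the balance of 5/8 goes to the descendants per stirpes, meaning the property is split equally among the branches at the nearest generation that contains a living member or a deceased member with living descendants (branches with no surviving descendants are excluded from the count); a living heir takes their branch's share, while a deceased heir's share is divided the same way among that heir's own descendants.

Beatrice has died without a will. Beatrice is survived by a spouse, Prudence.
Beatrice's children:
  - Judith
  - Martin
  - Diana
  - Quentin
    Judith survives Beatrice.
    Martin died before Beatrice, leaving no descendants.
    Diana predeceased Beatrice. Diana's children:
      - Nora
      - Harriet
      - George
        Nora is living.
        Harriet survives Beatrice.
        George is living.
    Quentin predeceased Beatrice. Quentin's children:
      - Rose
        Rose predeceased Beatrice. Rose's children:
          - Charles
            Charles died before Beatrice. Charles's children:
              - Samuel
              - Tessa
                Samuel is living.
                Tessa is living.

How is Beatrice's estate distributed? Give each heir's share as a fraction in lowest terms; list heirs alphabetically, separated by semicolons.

Prudence, as surviving spouse, takes 3/8.
The remaining 5/8 passes to Beatrice's descendants per stirpes.
Martin left no surviving issue, so that branch lapses and is disregarded.
The 5/8 is divided into 3 equal shares of 5/24 among Judith, Diana, Quentin.
Judith is living and takes 5/24.
Diana predeceased; the 5/24 allotted to Diana's branch passes to Diana's issue by representation.
The 5/24 is divided into 3 equal shares of 5/72 among Nora, Harriet, George.
Nora is living and takes 5/72.
Harriet is living and takes 5/72.
George is living and takes 5/72.
Quentin predeceased; the 5/24 allotted to Quentin's branch passes to Quentin's issue by representation.
Rose's line is the sole branch at this level, so the full 5/24 passes to Rose's issue by representation.
Charles's line is the sole branch at this level, so the full 5/24 passes to Charles's issue by representation.
The 5/24 is divided into 2 equal shares of 5/48 among Samuel, Tessa.
Samuel is living and takes 5/48.
Tessa is living and takes 5/48.

George 5/72; Harriet 5/72; Judith 5/24; Nora 5/72; Prudence 3/8; Samuel 5/48; Tessa 5/48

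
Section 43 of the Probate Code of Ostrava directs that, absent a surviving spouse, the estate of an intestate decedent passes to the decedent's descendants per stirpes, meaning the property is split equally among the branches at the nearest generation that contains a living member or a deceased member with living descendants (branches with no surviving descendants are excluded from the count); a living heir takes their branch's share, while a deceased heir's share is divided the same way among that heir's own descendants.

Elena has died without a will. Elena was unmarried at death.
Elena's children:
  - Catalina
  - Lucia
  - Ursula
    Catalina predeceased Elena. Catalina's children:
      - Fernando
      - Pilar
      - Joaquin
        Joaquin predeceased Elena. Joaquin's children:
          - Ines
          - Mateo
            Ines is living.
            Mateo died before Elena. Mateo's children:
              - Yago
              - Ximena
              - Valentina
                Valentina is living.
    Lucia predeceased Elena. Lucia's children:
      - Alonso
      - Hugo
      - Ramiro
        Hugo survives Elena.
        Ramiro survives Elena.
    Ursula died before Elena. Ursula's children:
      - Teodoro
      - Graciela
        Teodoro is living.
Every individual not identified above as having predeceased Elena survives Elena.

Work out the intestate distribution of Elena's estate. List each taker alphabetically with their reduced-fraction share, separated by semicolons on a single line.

There is no surviving spouse, so the entire estate passes to Elena's descendants per stirpes.
The estate is divided into 3 equal shares of 1/3 among Catalina, Lucia, Ursula.
Catalina predeceased; the 1/3 allotted to Catalina's branch passes to Catalina's issue by representation.
The 1/3 is divided into 3 equal shares of 1/9 among Fernando, Pilar, Joaquin.
Fernando is living and takes 1/9.
Pilar is living and takes 1/9.
Joaquin predeceased; the 1/9 allotted to Joaquin's branch passes to Joaquin's issue by representation.
The 1/9 is divided into 2 equal shares of 1/18 among Ines, Mateo.
Ines is living and takes 1/18.
Mateo predeceased; the 1/18 allotted to Mateo's branch passes to Mateo's issue by representation.
The 1/18 is divided into 3 equal shares of 1/54 among Yago, Ximena, Valentina.
Yago is living and takes 1/54.
Ximena is living and takes 1/54.
Valentina is living and takes 1/54.
Lucia predeceased; the 1/3 allotted to Lucia's branch passes to Lucia's issue by representation.
The 1/3 is divided into 3 equal shares of 1/9 among Alonso, Hugo, Ramiro.
Alonso is living and takes 1/9.
Hugo is living and takes 1/9.
Ramiro is living and takes 1/9.
Ursula predeceased; the 1/3 allotted to Ursula's branch passes to Ursula's issue by representation.
The 1/3 is divided into 2 equal shares of 1/6 among Teodoro, Graciela.
Teodoro is living and takes 1/6.
Graciela is living and takes 1/6.

Alonso 1/9; Fernando 1/9; Graciela 1/6; Hugo 1/9; Ines 1/18; Pilar 1/9; Ramiro 1/9; Teodoro 1/6; Valentina 1/54; Ximena 1/54; Yago 1/54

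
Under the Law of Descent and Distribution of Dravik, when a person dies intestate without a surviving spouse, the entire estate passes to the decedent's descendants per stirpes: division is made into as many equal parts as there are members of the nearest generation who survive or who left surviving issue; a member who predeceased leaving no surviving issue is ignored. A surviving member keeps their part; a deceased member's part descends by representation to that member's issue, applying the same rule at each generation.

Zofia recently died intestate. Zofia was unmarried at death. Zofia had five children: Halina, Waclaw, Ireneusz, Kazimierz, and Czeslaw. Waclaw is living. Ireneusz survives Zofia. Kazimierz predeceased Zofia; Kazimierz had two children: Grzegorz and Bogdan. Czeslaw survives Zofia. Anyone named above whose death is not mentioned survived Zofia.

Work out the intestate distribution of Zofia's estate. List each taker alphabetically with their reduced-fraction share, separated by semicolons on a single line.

Bogdan 1/10; Czeslaw 1/5; Grzegorz 1/10; Halina 1/5; Ireneusz 1/5; Waclaw 1/5

There is no surviving spouse, so the entire estate passes to Zofia's descendants per stirpes.
The estate is divided into 5 equal shares of 1/5 among Halina, Waclaw, Ireneusz, Kazimierz, Czeslaw.
Halina is living and takes 1/5.
Waclaw is living and takes 1/5.
Ireneusz is living and takes 1/5.
Kazimierz predeceased; the 1/5 allotted to Kazimierz's branch passes to Kazimierz's issue by representation.
The 1/5 is divided into 2 equal shares of 1/10 among Grzegorz, Bogdan.
Grzegorz is living and takes 1/10.
Bogdan is living and takes 1/10.
Czeslaw is living and takes 1/5.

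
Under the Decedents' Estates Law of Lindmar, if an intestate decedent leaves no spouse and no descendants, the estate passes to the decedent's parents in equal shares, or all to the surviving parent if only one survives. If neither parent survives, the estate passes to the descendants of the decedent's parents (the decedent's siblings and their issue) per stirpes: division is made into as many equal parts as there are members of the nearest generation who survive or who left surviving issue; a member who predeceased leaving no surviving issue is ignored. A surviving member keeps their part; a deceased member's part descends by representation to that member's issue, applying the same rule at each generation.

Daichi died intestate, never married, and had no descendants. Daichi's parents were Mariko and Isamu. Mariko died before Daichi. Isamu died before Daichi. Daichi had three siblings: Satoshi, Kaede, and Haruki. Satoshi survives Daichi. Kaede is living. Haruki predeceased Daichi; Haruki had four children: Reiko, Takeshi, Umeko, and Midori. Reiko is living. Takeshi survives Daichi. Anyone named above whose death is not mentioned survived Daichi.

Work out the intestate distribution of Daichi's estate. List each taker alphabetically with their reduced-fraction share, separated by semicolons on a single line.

Neither parent survives and there are no descendants, so the estate passes to Daichi's siblings and their issue per stirpes.
The estate is divided into 3 equal shares of 1/3 among Satoshi, Kaede, Haruki.
Satoshi is living and takes 1/3.
Kaede is living and takes 1/3.
Haruki predeceased; the 1/3 allotted to Haruki's branch passes to Haruki's issue by representation.
The 1/3 is divided into 4 equal shares of 1/12 among Reiko, Takeshi, Umeko, Midori.
Reiko is living and takes 1/12.
Takeshi is living and takes 1/12.
Umeko is living and takes 1/12.
Midori is living and takes 1/12.

Kaede 1/3; Midori 1/12; Reiko 1/12; Satoshi 1/3; Takeshi 1/12; Umeko 1/12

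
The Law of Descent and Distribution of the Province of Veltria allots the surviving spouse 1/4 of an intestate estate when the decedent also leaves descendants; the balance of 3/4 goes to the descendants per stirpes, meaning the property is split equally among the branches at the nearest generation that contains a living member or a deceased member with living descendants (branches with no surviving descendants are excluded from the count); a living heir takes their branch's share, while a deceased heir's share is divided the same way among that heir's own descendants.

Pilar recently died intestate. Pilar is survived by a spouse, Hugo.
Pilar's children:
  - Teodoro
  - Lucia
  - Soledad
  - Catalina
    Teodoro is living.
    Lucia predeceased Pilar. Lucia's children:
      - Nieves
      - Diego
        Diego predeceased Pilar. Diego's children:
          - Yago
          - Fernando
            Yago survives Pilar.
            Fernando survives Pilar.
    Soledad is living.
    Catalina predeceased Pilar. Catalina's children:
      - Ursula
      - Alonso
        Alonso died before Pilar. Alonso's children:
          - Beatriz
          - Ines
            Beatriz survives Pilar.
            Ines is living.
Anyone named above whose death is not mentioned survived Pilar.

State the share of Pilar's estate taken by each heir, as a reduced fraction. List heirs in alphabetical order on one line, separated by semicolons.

Hugo, as surviving spouse, takes 1/4.
The remaining 3/4 passes to Pilar's descendants per stirpes.
The 3/4 is divided into 4 equal shares of 3/16 among Teodoro, Lucia, Soledad, Catalina.
Teodoro is living and takes 3/16.
Lucia predeceased; the 3/16 allotted to Lucia's branch passes to Lucia's issue by representation.
The 3/16 is divided into 2 equal shares of 3/32 among Nieves, Diego.
Nieves is living and takes 3/32.
Diego predeceased; the 3/32 allotted to Diego's branch passes to Diego's issue by representation.
The 3/32 is divided into 2 equal shares of 3/64 among Yago, Fernando.
Yago is living and takes 3/64.
Fernando is living and takes 3/64.
Soledad is living and takes 3/16.
Catalina predeceased; the 3/16 allotted to Catalina's branch passes to Catalina's issue by representation.
The 3/16 is divided into 2 equal shares of 3/32 among Ursula, Alonso.
Ursula is living and takes 3/32.
Alonso predeceased; the 3/32 allotted to Alonso's branch passes to Alonso's issue by representation.
The 3/32 is divided into 2 equal shares of 3/64 among Beatriz, Ines.
Beatriz is living and takes 3/64.
Ines is living and takes 3/64.

Beatriz 3/64; Fernando 3/64; Hugo 1/4; Ines 3/64; Nieves 3/32; Soledad 3/16; Teodoro 3/16; Ursula 3/32; Yago 3/64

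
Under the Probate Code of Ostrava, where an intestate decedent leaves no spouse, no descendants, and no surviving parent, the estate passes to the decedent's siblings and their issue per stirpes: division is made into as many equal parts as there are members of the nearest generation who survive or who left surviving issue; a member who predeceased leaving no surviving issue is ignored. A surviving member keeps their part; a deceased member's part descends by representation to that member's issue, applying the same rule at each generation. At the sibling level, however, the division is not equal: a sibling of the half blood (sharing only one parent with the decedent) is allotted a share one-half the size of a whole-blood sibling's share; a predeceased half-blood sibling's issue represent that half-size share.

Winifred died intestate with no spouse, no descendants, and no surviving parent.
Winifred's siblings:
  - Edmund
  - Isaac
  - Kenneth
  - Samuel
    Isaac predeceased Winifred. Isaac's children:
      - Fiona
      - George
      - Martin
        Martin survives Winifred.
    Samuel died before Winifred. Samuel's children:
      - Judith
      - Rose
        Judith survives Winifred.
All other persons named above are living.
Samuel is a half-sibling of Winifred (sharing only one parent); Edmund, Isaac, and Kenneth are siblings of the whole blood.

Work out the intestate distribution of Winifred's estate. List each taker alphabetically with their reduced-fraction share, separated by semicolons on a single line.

No spouse, descendants, or parent survives, so the estate passes to Winifred's siblings per stirpes.
Half-blood siblings count for one-half the weight of whole-blood siblings at the initial division.
Dividing 1 in proportion to weights (total weight 7/2): Edmund (weight 1) → 2/7; Isaac (weight 1) → 2/7; Kenneth (weight 1) → 2/7; Samuel (weight 1/2) → 1/7.
Edmund is living and takes 2/7.
Isaac predeceased; the 2/7 allotted to Isaac's branch passes to Isaac's issue by representation.
The 2/7 is divided into 3 equal shares of 2/21 among Fiona, George, Martin.
Fiona is living and takes 2/21.
George is living and takes 2/21.
Martin is living and takes 2/21.
Kenneth is living and takes 2/7.
Samuel predeceased; the 1/7 allotted to Samuel's branch passes to Samuel's issue by representation.
The 1/7 is divided into 2 equal shares of 1/14 among Judith, Rose.
Judith is living and takes 1/14.
Rose is living and takes 1/14.

Edmund 2/7; Fiona 2/21; George 2/21; Judith 1/14; Kenneth 2/7; Martin 2/21; Rose 1/14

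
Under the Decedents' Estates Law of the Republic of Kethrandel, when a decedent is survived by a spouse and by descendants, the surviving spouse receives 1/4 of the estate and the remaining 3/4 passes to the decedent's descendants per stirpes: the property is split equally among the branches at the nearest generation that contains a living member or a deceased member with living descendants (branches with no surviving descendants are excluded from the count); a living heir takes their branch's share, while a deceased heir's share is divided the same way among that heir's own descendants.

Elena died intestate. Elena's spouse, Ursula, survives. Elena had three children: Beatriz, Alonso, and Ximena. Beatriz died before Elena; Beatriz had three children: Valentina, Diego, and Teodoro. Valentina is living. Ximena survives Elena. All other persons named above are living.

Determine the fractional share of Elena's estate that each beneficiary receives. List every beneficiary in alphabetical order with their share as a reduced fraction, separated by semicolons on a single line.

Ursula, as surviving spouse, takes 1/4.
The remaining 3/4 passes to Elena's descendants per stirpes.
The 3/4 is divided into 3 equal shares of 1/4 among Beatriz, Alonso, Ximena.
Beatriz predeceased; the 1/4 allotted to Beatriz's branch passes to Beatriz's issue by representation.
The 1/4 is divided into 3 equal shares of 1/12 among Valentina, Diego, Teodoro.
Valentina is living and takes 1/12.
Diego is living and takes 1/12.
Teodoro is living and takes 1/12.
Alonso is living and takes 1/4.
Ximena is living and takes 1/4.

Alonso 1/4; Diego 1/12; Teodoro 1/12; Ursula 1/4; Valentina 1/12; Ximena 1/4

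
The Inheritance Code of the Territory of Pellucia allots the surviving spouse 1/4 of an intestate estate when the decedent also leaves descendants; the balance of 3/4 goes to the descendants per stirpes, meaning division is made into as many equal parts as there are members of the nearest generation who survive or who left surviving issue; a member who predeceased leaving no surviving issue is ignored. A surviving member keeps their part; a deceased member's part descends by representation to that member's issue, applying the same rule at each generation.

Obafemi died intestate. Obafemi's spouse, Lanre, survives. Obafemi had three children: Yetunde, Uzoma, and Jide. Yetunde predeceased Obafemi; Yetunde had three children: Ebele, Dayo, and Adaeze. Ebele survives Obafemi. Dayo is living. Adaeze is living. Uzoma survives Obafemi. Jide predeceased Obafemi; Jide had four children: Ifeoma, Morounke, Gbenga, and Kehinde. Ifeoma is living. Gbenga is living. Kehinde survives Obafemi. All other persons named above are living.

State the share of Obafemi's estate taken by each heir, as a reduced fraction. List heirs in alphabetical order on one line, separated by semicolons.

Lanre, as surviving spouse, takes 1/4.
The remaining 3/4 passes to Obafemi's descendants per stirpes.
The 3/4 is divided into 3 equal shares of 1/4 among Yetunde, Uzoma, Jide.
Yetunde predeceased; the 1/4 allotted to Yetunde's branch passes to Yetunde's issue by representation.
The 1/4 is divided into 3 equal shares of 1/12 among Ebele, Dayo, Adaeze.
Ebele is living and takes 1/12.
Dayo is living and takes 1/12.
Adaeze is living and takes 1/12.
Uzoma is living and takes 1/4.
Jide predeceased; the 1/4 allotted to Jide's branch passes to Jide's issue by representation.
The 1/4 is divided into 4 equal shares of 1/16 among Ifeoma, Morounke, Gbenga, Kehinde.
Ifeoma is living and takes 1/16.
Morounke is living and takes 1/16.
Gbenga is living and takes 1/16.
Kehinde is living and takes 1/16.

Adaeze 1/12; Dayo 1/12; Ebele 1/12; Gbenga 1/16; Ifeoma 1/16; Kehinde 1/16; Lanre 1/4; Morounke 1/16; Uzoma 1/4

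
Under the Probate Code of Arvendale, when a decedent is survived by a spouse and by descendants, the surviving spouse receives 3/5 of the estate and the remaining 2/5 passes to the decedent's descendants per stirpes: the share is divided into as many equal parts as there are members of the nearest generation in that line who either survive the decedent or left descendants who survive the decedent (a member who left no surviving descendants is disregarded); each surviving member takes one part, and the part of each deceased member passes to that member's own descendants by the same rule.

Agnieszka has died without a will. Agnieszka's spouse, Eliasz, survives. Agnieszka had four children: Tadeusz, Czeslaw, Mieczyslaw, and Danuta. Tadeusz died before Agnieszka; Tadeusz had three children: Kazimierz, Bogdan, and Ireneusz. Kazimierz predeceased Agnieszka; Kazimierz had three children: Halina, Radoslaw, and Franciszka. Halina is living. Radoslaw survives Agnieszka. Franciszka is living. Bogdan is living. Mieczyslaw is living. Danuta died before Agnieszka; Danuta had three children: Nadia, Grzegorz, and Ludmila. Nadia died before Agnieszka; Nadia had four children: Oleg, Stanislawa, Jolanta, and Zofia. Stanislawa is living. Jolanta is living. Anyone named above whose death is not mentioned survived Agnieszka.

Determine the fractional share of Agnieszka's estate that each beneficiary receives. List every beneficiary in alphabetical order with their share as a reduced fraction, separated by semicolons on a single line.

Bogdan 1/30; Czeslaw 1/10; Eliasz 3/5; Franciszka 1/90; Grzegorz 1/30; Halina 1/90; Ireneusz 1/30; Jolanta 1/120; Ludmila 1/30; Mieczyslaw 1/10; Oleg 1/120; Radoslaw 1/90; Stanislawa 1/120; Zofia 1/120

Eliasz, as surviving spouse, takes 3/5.
The remaining 2/5 passes to Agnieszka's descendants per stirpes.
The 2/5 is divided into 4 equal shares of 1/10 among Tadeusz, Czeslaw, Mieczyslaw, Danuta.
Tadeusz predeceased; the 1/10 allotted to Tadeusz's branch passes to Tadeusz's issue by representation.
The 1/10 is divided into 3 equal shares of 1/30 among Kazimierz, Bogdan, Ireneusz.
Kazimierz predeceased; the 1/30 allotted to Kazimierz's branch passes to Kazimierz's issue by representation.
The 1/30 is divided into 3 equal shares of 1/90 among Halina, Radoslaw, Franciszka.
Halina is living and takes 1/90.
Radoslaw is living and takes 1/90.
Franciszka is living and takes 1/90.
Bogdan is living and takes 1/30.
Ireneusz is living and takes 1/30.
Czeslaw is living and takes 1/10.
Mieczyslaw is living and takes 1/10.
Danuta predeceased; the 1/10 allotted to Danuta's branch passes to Danuta's issue by representation.
The 1/10 is divided into 3 equal shares of 1/30 among Nadia, Grzegorz, Ludmila.
Nadia predeceased; the 1/30 allotted to Nadia's branch passes to Nadia's issue by representation.
The 1/30 is divided into 4 equal shares of 1/120 among Oleg, Stanislawa, Jolanta, Zofia.
Oleg is living and takes 1/120.
Stanislawa is living and takes 1/120.
Jolanta is living and takes 1/120.
Zofia is living and takes 1/120.
Grzegorz is living and takes 1/30.
Ludmila is living and takes 1/30.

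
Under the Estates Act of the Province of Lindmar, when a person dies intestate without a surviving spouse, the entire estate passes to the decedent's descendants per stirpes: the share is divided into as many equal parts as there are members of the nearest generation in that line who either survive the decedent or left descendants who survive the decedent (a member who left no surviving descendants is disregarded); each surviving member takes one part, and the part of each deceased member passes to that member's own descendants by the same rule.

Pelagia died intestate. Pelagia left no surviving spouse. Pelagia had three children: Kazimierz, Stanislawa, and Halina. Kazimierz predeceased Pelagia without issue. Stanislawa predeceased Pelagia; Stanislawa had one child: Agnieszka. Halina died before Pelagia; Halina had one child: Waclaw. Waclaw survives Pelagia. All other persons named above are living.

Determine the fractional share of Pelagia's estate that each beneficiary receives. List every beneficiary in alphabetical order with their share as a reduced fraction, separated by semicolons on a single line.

There is no surviving spouse, so the entire estate passes to Pelagia's descendants per stirpes.
Kazimierz left no surviving issue, so that branch lapses and is disregarded.
The estate is divided into 2 equal shares of 1/2 among Stanislawa, Halina.
Stanislawa predeceased; the 1/2 allotted to Stanislawa's branch passes to Stanislawa's issue by representation.
Agnieszka is the sole taker at this level and receives the full 1/2.
Halina predeceased; the 1/2 allotted to Halina's branch passes to Halina's issue by representation.
Waclaw is the sole taker at this level and receives the full 1/2.

Agnieszka 1/2; Waclaw 1/2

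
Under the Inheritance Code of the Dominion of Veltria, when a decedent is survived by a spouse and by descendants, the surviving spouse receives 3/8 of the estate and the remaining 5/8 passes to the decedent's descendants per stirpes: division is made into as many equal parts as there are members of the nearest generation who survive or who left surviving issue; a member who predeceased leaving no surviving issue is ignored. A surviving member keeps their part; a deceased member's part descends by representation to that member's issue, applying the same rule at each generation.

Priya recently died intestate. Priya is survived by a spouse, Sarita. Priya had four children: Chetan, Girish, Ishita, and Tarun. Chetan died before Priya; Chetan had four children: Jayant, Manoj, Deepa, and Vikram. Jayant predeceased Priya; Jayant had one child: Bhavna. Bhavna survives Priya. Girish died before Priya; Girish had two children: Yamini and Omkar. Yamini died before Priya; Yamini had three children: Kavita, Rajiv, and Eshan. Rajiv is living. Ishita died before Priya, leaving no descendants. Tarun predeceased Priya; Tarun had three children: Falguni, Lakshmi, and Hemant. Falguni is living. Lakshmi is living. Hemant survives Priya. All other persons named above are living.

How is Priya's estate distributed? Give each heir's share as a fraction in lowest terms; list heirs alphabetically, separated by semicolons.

Sarita, as surviving spouse, takes 3/8.
The remaining 5/8 passes to Priya's descendants per stirpes.
Ishita left no surviving issue, so that branch lapses and is disregarded.
The 5/8 is divided into 3 equal shares of 5/24 among Chetan, Girish, Tarun.
Chetan predeceased; the 5/24 allotted to Chetan's branch passes to Chetan's issue by representation.
The 5/24 is divided into 4 equal shares of 5/96 among Jayant, Manoj, Deepa, Vikram.
Jayant predeceased; the 5/96 allotted to Jayant's branch passes to Jayant's issue by representation.
Bhavna is the sole taker at this level and receives the full 5/96.
Manoj is living and takes 5/96.
Deepa is living and takes 5/96.
Vikram is living and takes 5/96.
Girish predeceased; the 5/24 allotted to Girish's branch passes to Girish's issue by representation.
The 5/24 is divided into 2 equal shares of 5/48 among Yamini, Omkar.
Yamini predeceased; the 5/48 allotted to Yamini's branch passes to Yamini's issue by representation.
The 5/48 is divided into 3 equal shares of 5/144 among Kavita, Rajiv, Eshan.
Kavita is living and takes 5/144.
Rajiv is living and takes 5/144.
Eshan is living and takes 5/144.
Omkar is living and takes 5/48.
Tarun predeceased; the 5/24 allotted to Tarun's branch passes to Tarun's issue by representation.
The 5/24 is divided into 3 equal shares of 5/72 among Falguni, Lakshmi, Hemant.
Falguni is living and takes 5/72.
Lakshmi is living and takes 5/72.
Hemant is living and takes 5/72.

Bhavna 5/96; Deepa 5/96; Eshan 5/144; Falguni 5/72; Hemant 5/72; Kavita 5/144; Lakshmi 5/72; Manoj 5/96; Omkar 5/48; Rajiv 5/144; Sarita 3/8; Vikram 5/96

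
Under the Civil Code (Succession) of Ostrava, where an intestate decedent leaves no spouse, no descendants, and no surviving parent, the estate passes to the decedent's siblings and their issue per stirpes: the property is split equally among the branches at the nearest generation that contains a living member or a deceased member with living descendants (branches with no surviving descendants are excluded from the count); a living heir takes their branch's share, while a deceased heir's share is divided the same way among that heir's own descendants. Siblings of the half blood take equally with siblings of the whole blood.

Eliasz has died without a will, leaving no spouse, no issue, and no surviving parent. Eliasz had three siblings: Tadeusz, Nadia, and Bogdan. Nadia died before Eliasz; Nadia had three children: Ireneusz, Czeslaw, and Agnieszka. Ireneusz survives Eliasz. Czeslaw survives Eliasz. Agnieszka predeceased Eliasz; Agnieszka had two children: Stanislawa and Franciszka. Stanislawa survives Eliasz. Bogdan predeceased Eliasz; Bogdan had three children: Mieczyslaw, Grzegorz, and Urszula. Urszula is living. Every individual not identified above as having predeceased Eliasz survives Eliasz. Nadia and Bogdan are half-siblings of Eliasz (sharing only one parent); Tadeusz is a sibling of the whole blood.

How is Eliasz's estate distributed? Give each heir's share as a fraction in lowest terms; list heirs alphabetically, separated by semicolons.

No spouse, descendants, or parent survives, so the estate passes to Eliasz's siblings per stirpes.
Half-blood and whole-blood siblings take equally under the stated rule.
The estate is divided into 3 equal shares of 1/3 among Tadeusz, Nadia, Bogdan.
Tadeusz is living and takes 1/3.
Nadia predeceased; the 1/3 allotted to Nadia's branch passes to Nadia's issue by representation.
The 1/3 is divided into 3 equal shares of 1/9 among Ireneusz, Czeslaw, Agnieszka.
Ireneusz is living and takes 1/9.
Czeslaw is living and takes 1/9.
Agnieszka predeceased; the 1/9 allotted to Agnieszka's branch passes to Agnieszka's issue by representation.
The 1/9 is divided into 2 equal shares of 1/18 among Stanislawa, Franciszka.
Stanislawa is living and takes 1/18.
Franciszka is living and takes 1/18.
Bogdan predeceased; the 1/3 allotted to Bogdan's branch passes to Bogdan's issue by representation.
The 1/3 is divided into 3 equal shares of 1/9 among Mieczyslaw, Grzegorz, Urszula.
Mieczyslaw is living and takes 1/9.
Grzegorz is living and takes 1/9.
Urszula is living and takes 1/9.

Czeslaw 1/9; Franciszka 1/18; Grzegorz 1/9; Ireneusz 1/9; Mieczyslaw 1/9; Stanislawa 1/18; Tadeusz 1/3; Urszula 1/9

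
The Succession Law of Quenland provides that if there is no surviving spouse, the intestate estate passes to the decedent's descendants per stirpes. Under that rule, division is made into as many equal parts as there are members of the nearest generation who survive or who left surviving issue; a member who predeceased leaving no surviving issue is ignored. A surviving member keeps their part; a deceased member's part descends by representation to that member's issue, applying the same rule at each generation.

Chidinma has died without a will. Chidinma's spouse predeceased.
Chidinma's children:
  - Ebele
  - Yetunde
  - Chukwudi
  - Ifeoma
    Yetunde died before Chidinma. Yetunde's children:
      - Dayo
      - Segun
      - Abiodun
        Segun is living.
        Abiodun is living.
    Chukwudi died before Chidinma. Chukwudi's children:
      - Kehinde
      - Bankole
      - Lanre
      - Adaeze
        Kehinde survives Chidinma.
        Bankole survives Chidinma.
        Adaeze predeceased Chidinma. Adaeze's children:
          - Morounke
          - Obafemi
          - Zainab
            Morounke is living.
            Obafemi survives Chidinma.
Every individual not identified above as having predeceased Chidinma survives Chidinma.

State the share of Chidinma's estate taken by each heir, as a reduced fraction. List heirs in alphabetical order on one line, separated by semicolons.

There is no surviving spouse, so the entire estate passes to Chidinma's descendants per stirpes.
The estate is divided into 4 equal shares of 1/4 among Ebele, Yetunde, Chukwudi, Ifeoma.
Ebele is living and takes 1/4.
Yetunde predeceased; the 1/4 allotted to Yetunde's branch passes to Yetunde's issue by representation.
The 1/4 is divided into 3 equal shares of 1/12 among Dayo, Segun, Abiodun.
Dayo is living and takes 1/12.
Segun is living and takes 1/12.
Abiodun is living and takes 1/12.
Chukwudi predeceased; the 1/4 allotted to Chukwudi's branch passes to Chukwudi's issue by representation.
The 1/4 is divided into 4 equal shares of 1/16 among Kehinde, Bankole, Lanre, Adaeze.
Kehinde is living and takes 1/16.
Bankole is living and takes 1/16.
Lanre is living and takes 1/16.
Adaeze predeceased; the 1/16 allotted to Adaeze's branch passes to Adaeze's issue by representation.
The 1/16 is divided into 3 equal shares of 1/48 among Morounke, Obafemi, Zainab.
Morounke is living and takes 1/48.
Obafemi is living and takes 1/48.
Zainab is living and takes 1/48.
Ifeoma is living and takes 1/4.

Abiodun 1/12; Bankole 1/16; Dayo 1/12; Ebele 1/4; Ifeoma 1/4; Kehinde 1/16; Lanre 1/16; Morounke 1/48; Obafemi 1/48; Segun 1/12; Zainab 1/48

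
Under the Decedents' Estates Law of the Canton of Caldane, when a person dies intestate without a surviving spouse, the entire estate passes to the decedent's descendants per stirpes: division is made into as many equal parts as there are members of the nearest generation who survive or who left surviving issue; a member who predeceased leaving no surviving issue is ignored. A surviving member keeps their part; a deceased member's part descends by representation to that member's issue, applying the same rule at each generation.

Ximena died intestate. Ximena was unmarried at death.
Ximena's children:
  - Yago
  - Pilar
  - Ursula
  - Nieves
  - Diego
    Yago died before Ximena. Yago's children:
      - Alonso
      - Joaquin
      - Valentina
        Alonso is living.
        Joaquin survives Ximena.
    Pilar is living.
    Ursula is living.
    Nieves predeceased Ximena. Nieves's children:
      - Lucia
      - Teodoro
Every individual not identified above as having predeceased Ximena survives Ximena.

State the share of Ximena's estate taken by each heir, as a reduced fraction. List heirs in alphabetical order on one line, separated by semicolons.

There is no surviving spouse, so the entire estate passes to Ximena's descendants per stirpes.
The estate is divided into 5 equal shares of 1/5 among Yago, Pilar, Ursula, Nieves, Diego.
Yago predeceased; the 1/5 allotted to Yago's branch passes to Yago's issue by representation.
The 1/5 is divided into 3 equal shares of 1/15 among Alonso, Joaquin, Valentina.
Alonso is living and takes 1/15.
Joaquin is living and takes 1/15.
Valentina is living and takes 1/15.
Pilar is living and takes 1/5.
Ursula is living and takes 1/5.
Nieves predeceased; the 1/5 allotted to Nieves's branch passes to Nieves's issue by representation.
The 1/5 is divided into 2 equal shares of 1/10 among Lucia, Teodoro.
Lucia is living and takes 1/10.
Teodoro is living and takes 1/10.
Diego is living and takes 1/5.

Alonso 1/15; Diego 1/5; Joaquin 1/15; Lucia 1/10; Pilar 1/5; Teodoro 1/10; Ursula 1/5; Valentina 1/15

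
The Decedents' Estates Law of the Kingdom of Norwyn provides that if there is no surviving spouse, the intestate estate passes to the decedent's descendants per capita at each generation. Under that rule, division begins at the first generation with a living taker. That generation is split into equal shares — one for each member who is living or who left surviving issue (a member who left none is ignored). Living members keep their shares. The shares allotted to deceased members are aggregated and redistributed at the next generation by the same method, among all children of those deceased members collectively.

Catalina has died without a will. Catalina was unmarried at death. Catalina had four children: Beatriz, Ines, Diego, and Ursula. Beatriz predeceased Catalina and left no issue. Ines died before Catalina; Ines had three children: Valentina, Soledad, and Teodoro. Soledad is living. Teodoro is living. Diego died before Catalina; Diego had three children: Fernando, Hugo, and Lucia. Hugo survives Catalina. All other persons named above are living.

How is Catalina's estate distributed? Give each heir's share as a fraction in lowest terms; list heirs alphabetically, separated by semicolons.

There is no surviving spouse, so the entire estate passes to Catalina's descendants per capita at each generation.
At generation 1 (Ines, Diego, Ursula) there are 3 shares of (1)/3 = 1/3 each.
Living: Ursula — each takes 1/3.
Deceased: Ines and Diego. Their combined 2/3 is pooled and carried to generation 2.
At generation 2 (Valentina, Soledad, Teodoro, Fernando, Hugo, Lucia) there are 6 shares of (2/3)/6 = 1/9 each.
Living: Valentina, Soledad, Teodoro, Fernando, Hugo, and Lucia — each takes 1/9.

Fernando 1/9; Hugo 1/9; Lucia 1/9; Soledad 1/9; Teodoro 1/9; Ursula 1/3; Valentina 1/9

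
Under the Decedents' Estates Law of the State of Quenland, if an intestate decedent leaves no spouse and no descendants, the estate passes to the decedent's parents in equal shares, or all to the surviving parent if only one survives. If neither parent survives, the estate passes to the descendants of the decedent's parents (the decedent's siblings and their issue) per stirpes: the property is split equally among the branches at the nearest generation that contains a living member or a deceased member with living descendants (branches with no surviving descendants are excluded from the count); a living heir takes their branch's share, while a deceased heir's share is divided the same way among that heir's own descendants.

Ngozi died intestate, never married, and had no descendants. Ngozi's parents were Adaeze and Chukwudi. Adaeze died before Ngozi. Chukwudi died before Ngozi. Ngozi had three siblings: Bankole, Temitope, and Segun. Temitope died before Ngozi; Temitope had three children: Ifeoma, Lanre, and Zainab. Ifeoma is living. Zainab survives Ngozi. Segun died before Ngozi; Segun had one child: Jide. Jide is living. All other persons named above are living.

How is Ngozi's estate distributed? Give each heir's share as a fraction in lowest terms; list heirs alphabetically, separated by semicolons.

Neither parent survives and there are no descendants, so the estate passes to Ngozi's siblings and their issue per stirpes.
The estate is divided into 3 equal shares of 1/3 among Bankole, Temitope, Segun.
Bankole is living and takes 1/3.
Temitope predeceased; the 1/3 allotted to Temitope's branch passes to Temitope's issue by representation.
The 1/3 is divided into 3 equal shares of 1/9 among Ifeoma, Lanre, Zainab.
Ifeoma is living and takes 1/9.
Lanre is living and takes 1/9.
Zainab is living and takes 1/9.
Segun predeceased; the 1/3 allotted to Segun's branch passes to Segun's issue by representation.
Jide is the sole taker at this level and receives the full 1/3.

Bankole 1/3; Ifeoma 1/9; Jide 1/3; Lanre 1/9; Zainab 1/9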